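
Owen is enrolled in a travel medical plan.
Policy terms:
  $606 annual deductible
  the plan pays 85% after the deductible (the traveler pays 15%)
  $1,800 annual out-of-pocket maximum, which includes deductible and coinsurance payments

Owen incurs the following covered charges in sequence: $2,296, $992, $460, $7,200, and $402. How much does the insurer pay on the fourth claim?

Claim 1 — $2,296: $606 finishes the deductible; $1,690 goes to coinsurance; traveler's 15% is $253.50. Cost to traveler: $859.50. OOP to date $859.50. Plan pays $2,296 − $859.50 = $1,436.50.
Claim 2 — $992: deductible already satisfied, so traveler's share is 15% × $992 = $148.80. Traveler pays $148.80; OOP now $1,008.30. Plan pays $992 − $148.80 = $843.20.
Claim 3 — $460: 15% coinsurance on $460 = $69. Cost to traveler: $69. OOP to date $1,077.30. Plan pays $460 − $69 = $391.
Claim 4 — $7,200: deductible already satisfied, so traveler's share is 15% × $7,200 = $1,080. Adding that to $1,077.30 gives $2,157.30, past the $1,800 cap; traveler pays only $1,800 − $1,077.30 = $722.70. Insurer: $7,200 − $722.70 = $6,477.30.

$6,477.30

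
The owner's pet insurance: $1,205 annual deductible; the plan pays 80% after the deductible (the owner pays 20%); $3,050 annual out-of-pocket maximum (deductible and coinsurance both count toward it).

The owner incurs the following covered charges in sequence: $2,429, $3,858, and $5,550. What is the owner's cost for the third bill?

Bill 1, $2,429: deductible takes $1,205, $1,224 remains; 20% of $1,224 = $244.80. Cost to owner: $1,449.80. OOP to date $1,449.80.
Bill 2, $3,858: deductible met; 20% of $3,858 = $771.60. Owner pays $771.60; OOP now $2,221.40.
Bill 3, $5,550: deductible already satisfied, so owner's share is 20% × $5,550 = $1,110. That would push OOP to $3,331.40, over the $3,050 cap, so owner pays $3,050 − $2,221.40 = $828.60.

$828.60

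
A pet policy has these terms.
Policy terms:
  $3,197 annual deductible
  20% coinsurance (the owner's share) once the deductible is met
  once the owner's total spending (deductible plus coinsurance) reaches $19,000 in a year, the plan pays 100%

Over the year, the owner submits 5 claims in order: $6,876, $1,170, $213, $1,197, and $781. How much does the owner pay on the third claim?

$42.60

Claim 1 — $6,876: $3,197 to deductible, leaving $3,679; 20% of $3,679 = $735.80. Cost to owner: $3,932.80. OOP to date $3,932.80.
Claim 2 — $1,170: deductible met; 20% of $1,170 = $234. Owner owes $234 (running OOP $4,166.80).
Claim 3 — $213: deductible already satisfied, so owner's share is 20% × $213 = $42.60. Cost to owner: $42.60. OOP to date $4,209.40.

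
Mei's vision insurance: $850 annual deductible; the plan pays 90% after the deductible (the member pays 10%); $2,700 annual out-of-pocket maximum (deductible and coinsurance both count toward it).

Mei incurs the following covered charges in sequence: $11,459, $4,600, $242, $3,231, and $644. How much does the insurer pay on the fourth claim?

$2,926.10

Claim 1 ($11,459): $850 finishes the deductible; $10,609 goes to coinsurance; member's 10% is $1,060.90. Member pays $1,910.90; OOP now $1,910.90. Plan pays $11,459 − $1,910.90 = $9,548.10.
Claim 2 ($4,600): deductible met; 10% of $4,600 = $460. Member owes $460 (running OOP $2,370.90). Insurer: $4,600 − $460 = $4,140.
Claim 3 ($242): deductible already satisfied, so member's share is 10% × $242 = $24.20. Cost to member: $24.20. OOP to date $2,395.10. Insurer: $242 − $24.20 = $217.80.
Claim 4 ($3,231): deductible met; 10% of $3,231 = $323.10. That would push OOP to $2,718.20, over the $2,700 cap, so member pays $2,700 − $2,395.10 = $304.90. Insurer: $3,231 − $304.90 = $2,926.10.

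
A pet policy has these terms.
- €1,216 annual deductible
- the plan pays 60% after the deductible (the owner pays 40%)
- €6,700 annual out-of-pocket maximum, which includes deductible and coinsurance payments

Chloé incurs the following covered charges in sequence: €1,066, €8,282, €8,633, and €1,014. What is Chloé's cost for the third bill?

€2,231.20

Claim 1 — €1,066: entire amount goes to the deductible. Owner pays €1,066; OOP now €1,066.
Claim 2 — €8,282: deductible takes €150, €8,132 remains; 40% of €8,132 = €3,252.80. Owner pays €3,402.80; OOP now €4,468.80.
Claim 3 — €8,633: deductible met; 40% of €8,633 = €3,453.20. OOP would hit €7,922 > €6,700, so the cap limits the owner to €6,700 − €4,468.80 = €2,231.20.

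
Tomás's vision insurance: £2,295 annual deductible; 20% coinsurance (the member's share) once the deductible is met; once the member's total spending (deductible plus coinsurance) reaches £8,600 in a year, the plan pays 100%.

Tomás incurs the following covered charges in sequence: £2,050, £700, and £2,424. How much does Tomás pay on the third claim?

£484.80

#1 (£2,050): all of it applies to the deductible. Member pays £2,050; OOP now £2,050.
#2 (£700): deductible takes £245, £455 remains; coinsurance £455 × 20% = £91. Member pays £336; OOP now £2,386.
#3 (£2,424): 20% coinsurance on £2,424 = £484.80. Member owes £484.80 (running OOP £2,870.80).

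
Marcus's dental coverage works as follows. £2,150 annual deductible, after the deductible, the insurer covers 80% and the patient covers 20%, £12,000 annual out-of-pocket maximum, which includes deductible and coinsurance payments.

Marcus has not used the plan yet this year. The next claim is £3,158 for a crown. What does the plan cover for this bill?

£806.40

The full £2,150 deductible is still open; £2,150 of this bill applies to it.
After the £2,150 deductible portion, £3,158 − £2,150 = £1,008 is subject to coinsurance.
Coinsurance: £1,008 × 20% = £201.60.
So the patient owes £2,150 + £201.60 = £2,351.60 before any cap.
Total out-of-pocket so far would be £0 + £2,351.60 = £2,351.60, below the £12,000 cap — no reduction.
The plan picks up £3,158 − £2,351.60 = £806.40.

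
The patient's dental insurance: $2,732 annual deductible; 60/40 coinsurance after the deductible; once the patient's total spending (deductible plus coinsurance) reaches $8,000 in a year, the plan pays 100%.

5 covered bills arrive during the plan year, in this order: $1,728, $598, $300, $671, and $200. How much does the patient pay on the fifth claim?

$80

#1 ($1,728): entire amount goes to the deductible. Cost to patient: $1,728. OOP to date $1,728.
#2 ($598): all of it applies to the deductible. Patient owes $598 (running OOP $2,326).
#3 ($300): fully absorbed by the deductible. Patient pays $300; OOP now $2,626.
#4 ($671): $106 to deductible, leaving $565; coinsurance $565 × 40% = $226. Cost to patient: $332. OOP to date $2,958.
#5 ($200): 40% coinsurance on $200 = $80. Patient pays $80; OOP now $3,038.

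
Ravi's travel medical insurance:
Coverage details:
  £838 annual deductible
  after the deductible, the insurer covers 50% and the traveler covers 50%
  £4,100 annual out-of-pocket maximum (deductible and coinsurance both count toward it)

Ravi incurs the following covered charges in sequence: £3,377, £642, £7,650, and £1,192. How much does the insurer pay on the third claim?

£5,978.50

#1 (£3,377): £838 finishes the deductible; £2,539 goes to coinsurance; coinsurance £2,539 × 50% = £1,269.50. Traveler owes £2,107.50 (running OOP £2,107.50). Plan pays £3,377 − £2,107.50 = £1,269.50.
#2 (£642): deductible met; 50% of £642 = £321. Traveler owes £321 (running OOP £2,428.50). Insurer: £642 − £321 = £321.
#3 (£7,650): deductible met; 50% of £7,650 = £3,825. Adding that to £2,428.50 gives £6,253.50, past the £4,100 cap; traveler pays only £4,100 − £2,428.50 = £1,671.50. Plan pays £7,650 − £1,671.50 = £5,978.50.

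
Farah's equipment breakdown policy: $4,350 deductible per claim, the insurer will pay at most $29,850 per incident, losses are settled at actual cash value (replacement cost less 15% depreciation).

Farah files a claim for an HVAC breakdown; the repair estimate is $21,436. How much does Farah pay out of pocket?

$7,565.40

At 15% depreciation, ACV = $21,436 − $3,215.40 = $18,220.60.
Less the $4,350 deductible: $18,220.60 − $4,350 = $13,870.60.
$13,870.60 ≤ $29,850, so the limit doesn't bind; insurer pays $13,870.60.
The business owner bears the rest of the original loss: $21,436 − $13,870.60 = $7,565.40.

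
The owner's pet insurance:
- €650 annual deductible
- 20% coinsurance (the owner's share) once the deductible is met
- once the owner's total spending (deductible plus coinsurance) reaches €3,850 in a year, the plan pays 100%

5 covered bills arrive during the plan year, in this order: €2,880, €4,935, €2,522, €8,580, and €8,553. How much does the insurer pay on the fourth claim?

€7,317.40

Claim 1 (€2,880): deductible takes €650, €2,230 remains; owner's 20% is €446. Owner owes €1,096 (running OOP €1,096). Plan pays €2,880 − €1,096 = €1,784.
Claim 2 (€4,935): deductible met; 20% of €4,935 = €987. Owner pays €987; OOP now €2,083. Insurer: €4,935 − €987 = €3,948.
Claim 3 (€2,522): deductible already satisfied, so owner's share is 20% × €2,522 = €504.40. Owner pays €504.40; OOP now €2,587.40. Insurer: €2,522 − €504.40 = €2,017.60.
Claim 4 (€8,580): deductible already satisfied, so owner's share is 20% × €8,580 = €1,716. OOP would hit €4,303.40 > €3,850, so the cap limits the owner to €3,850 − €2,587.40 = €1,262.60. Insurer: €8,580 − €1,262.60 = €7,317.40.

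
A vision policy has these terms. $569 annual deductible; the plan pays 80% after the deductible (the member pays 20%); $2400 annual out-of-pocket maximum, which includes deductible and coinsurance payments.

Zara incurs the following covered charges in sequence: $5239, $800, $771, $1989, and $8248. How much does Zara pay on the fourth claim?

$397.80

#1 ($5239): $569 to deductible, leaving $4670; member's 20% is $934. Member pays $1503; OOP now $1503.
#2 ($800): deductible already satisfied, so member's share is 20% × $800 = $160. Cost to member: $160. OOP to date $1663.
#3 ($771): deductible already satisfied, so member's share is 20% × $771 = $154.20. Member pays $154.20; OOP now $1817.20.
#4 ($1989): deductible met; 20% of $1989 = $397.80. Cost to member: $397.80. OOP to date $2215.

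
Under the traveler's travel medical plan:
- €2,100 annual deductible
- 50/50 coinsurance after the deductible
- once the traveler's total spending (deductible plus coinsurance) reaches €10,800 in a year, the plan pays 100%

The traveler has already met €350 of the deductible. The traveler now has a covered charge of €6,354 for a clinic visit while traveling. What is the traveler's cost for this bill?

€350 of the €2,100 deductible is already met, leaving €1,750.
The remaining €4,604 (= €6,354 − €1,750) moves to coinsurance.
Coinsurance: €4,604 × 50% = €2,302.
Traveler responsibility before any cap: €1,750 + €2,302 = €4,052.
Cumulative spending €350 + €4,052 = €4,402 stays under the €10,800 maximum.

€4,052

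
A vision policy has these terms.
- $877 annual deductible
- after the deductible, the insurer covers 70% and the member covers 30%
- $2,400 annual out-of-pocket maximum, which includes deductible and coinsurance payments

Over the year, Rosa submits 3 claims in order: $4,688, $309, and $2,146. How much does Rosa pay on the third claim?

#1 ($4,688): $877 finishes the deductible; $3,811 goes to coinsurance; member's 30% is $1,143.30. Member pays $2,020.30; OOP now $2,020.30.
#2 ($309): deductible already satisfied, so member's share is 30% × $309 = $92.70. Member pays $92.70; OOP now $2,113.
#3 ($2,146): deductible met; 30% of $2,146 = $643.80. Adding that to $2,113 gives $2,756.80, past the $2,400 cap; member pays only $2,400 − $2,113 = $287.

$287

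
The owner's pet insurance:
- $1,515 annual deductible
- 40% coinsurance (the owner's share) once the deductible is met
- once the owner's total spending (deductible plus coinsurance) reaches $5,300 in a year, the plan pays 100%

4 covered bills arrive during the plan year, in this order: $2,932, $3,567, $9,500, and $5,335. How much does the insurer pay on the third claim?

Claim 1 ($2,932): $1,515 finishes the deductible; $1,417 goes to coinsurance; 40% of $1,417 = $566.80. Owner owes $2,081.80 (running OOP $2,081.80). Insurer: $2,932 − $2,081.80 = $850.20.
Claim 2 ($3,567): 40% coinsurance on $3,567 = $1,426.80. Cost to owner: $1,426.80. OOP to date $3,508.60. Plan pays $3,567 − $1,426.80 = $2,140.20.
Claim 3 ($9,500): 40% coinsurance on $9,500 = $3,800. OOP would hit $7,308.60 > $5,300, so the cap limits the owner to $5,300 − $3,508.60 = $1,791.40. Insurer: $9,500 − $1,791.40 = $7,708.60.

$7,708.60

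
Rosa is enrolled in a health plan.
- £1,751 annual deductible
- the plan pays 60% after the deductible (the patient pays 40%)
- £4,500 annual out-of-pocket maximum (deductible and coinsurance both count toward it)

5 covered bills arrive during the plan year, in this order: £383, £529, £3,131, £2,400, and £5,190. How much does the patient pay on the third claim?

Bill 1, £383: all of it applies to the deductible. Cost to patient: £383. OOP to date £383.
Bill 2, £529: entire amount goes to the deductible. Patient pays £529; OOP now £912.
Bill 3, £3,131: £839 to deductible, leaving £2,292; coinsurance £2,292 × 40% = £916.80. Cost to patient: £1,755.80. OOP to date £2,667.80.

£1,755.80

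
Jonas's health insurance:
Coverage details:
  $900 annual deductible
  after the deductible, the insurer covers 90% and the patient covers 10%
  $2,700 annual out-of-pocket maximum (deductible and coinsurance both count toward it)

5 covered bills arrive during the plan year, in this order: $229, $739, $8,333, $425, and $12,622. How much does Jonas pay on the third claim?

$833.30

Claim 1 ($229): entire amount goes to the deductible. Cost to patient: $229. OOP to date $229.
Claim 2 ($739): deductible takes $671, $68 remains; 10% of $68 = $6.80. Cost to patient: $677.80. OOP to date $906.80.
Claim 3 ($8,333): deductible already satisfied, so patient's share is 10% × $8,333 = $833.30. Patient pays $833.30; OOP now $1,740.10.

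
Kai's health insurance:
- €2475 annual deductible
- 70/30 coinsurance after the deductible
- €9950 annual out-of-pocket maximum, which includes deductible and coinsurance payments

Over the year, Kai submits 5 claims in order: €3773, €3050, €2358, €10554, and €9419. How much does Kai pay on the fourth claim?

€3166.20

Bill 1, €3773: €2475 finishes the deductible; €1298 goes to coinsurance; patient's 30% is €389.40. Cost to patient: €2864.40. OOP to date €2864.40.
Bill 2, €3050: 30% coinsurance on €3050 = €915. Patient owes €915 (running OOP €3779.40).
Bill 3, €2358: deductible met; 30% of €2358 = €707.40. Patient owes €707.40 (running OOP €4486.80).
Bill 4, €10554: deductible met; 30% of €10554 = €3166.20. Patient pays €3166.20; OOP now €7653.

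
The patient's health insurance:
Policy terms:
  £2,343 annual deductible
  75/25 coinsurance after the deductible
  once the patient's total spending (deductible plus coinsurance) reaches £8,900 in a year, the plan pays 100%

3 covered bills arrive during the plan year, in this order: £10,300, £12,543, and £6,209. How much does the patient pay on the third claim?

Claim 1 — £10,300: deductible takes £2,343, £7,957 remains; coinsurance £7,957 × 25% = £1,989.25. Patient owes £4,332.25 (running OOP £4,332.25).
Claim 2 — £12,543: deductible met; 25% of £12,543 = £3,135.75. Patient pays £3,135.75; OOP now £7,468.
Claim 3 — £6,209: deductible met; 25% of £6,209 = £1,552.25. Adding that to £7,468 gives £9,020.25, past the £8,900 cap; patient pays only £8,900 − £7,468 = £1,432.

£1,432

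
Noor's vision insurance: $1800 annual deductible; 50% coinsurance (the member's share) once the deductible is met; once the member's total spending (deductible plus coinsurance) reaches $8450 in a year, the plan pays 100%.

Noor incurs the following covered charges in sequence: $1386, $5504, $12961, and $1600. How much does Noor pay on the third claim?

Claim 1 — $1386: all of it applies to the deductible. Cost to member: $1386. OOP to date $1386.
Claim 2 — $5504: $414 to deductible, leaving $5090; coinsurance $5090 × 50% = $2545. Cost to member: $2959. OOP to date $4345.
Claim 3 — $12961: deductible met; 50% of $12961 = $6480.50. Adding that to $4345 gives $10825.50, past the $8450 cap; member pays only $8450 − $4345 = $4105.

$4105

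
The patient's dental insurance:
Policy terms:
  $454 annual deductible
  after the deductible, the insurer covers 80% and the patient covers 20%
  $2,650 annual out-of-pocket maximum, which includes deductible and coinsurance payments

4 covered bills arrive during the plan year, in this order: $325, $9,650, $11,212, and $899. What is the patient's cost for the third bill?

#1 ($325): all of it applies to the deductible. Cost to patient: $325. OOP to date $325.
#2 ($9,650): deductible takes $129, $9,521 remains; 20% of $9,521 = $1,904.20. Patient pays $2,033.20; OOP now $2,358.20.
#3 ($11,212): deductible met; 20% of $11,212 = $2,242.40. OOP would hit $4,600.60 > $2,650, so the cap limits the patient to $2,650 − $2,358.20 = $291.80.

$291.80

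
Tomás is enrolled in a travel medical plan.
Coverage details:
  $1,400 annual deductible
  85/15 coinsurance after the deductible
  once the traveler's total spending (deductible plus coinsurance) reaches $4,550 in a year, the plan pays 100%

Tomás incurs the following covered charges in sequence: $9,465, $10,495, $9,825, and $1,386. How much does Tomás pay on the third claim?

#1 ($9,465): deductible takes $1,400, $8,065 remains; coinsurance $8,065 × 15% = $1,209.75. Cost to traveler: $2,609.75. OOP to date $2,609.75.
#2 ($10,495): deductible met; 15% of $10,495 = $1,574.25. Traveler pays $1,574.25; OOP now $4,184.
#3 ($9,825): deductible already satisfied, so traveler's share is 15% × $9,825 = $1,473.75. OOP would hit $5,657.75 > $4,550, so the cap limits the traveler to $4,550 − $4,184 = $366.

$366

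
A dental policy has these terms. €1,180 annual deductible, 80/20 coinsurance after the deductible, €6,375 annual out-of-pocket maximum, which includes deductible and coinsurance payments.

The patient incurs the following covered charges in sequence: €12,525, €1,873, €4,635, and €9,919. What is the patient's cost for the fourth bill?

€1,624.40

Claim 1 (€12,525): deductible takes €1,180, €11,345 remains; patient's 20% is €2,269. Patient pays €3,449; OOP now €3,449.
Claim 2 (€1,873): deductible met; 20% of €1,873 = €374.60. Patient pays €374.60; OOP now €3,823.60.
Claim 3 (€4,635): 20% coinsurance on €4,635 = €927. Patient owes €927 (running OOP €4,750.60).
Claim 4 (€9,919): deductible already satisfied, so patient's share is 20% × €9,919 = €1,983.80. Adding that to €4,750.60 gives €6,734.40, past the €6,375 cap; patient pays only €6,375 − €4,750.60 = €1,624.40.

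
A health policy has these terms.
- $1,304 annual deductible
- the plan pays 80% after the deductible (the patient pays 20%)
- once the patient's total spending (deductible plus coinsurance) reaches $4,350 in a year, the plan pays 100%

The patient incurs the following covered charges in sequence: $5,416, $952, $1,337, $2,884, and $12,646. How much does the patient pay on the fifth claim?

#1 ($5,416): deductible takes $1,304, $4,112 remains; patient's 20% is $822.40. Cost to patient: $2,126.40. OOP to date $2,126.40.
#2 ($952): deductible already satisfied, so patient's share is 20% × $952 = $190.40. Cost to patient: $190.40. OOP to date $2,316.80.
#3 ($1,337): deductible met; 20% of $1,337 = $267.40. Patient owes $267.40 (running OOP $2,584.20).
#4 ($2,884): deductible already satisfied, so patient's share is 20% × $2,884 = $576.80. Patient pays $576.80; OOP now $3,161.
#5 ($12,646): 20% coinsurance on $12,646 = $2,529.20. OOP would hit $5,690.20 > $4,350, so the cap limits the patient to $4,350 − $3,161 = $1,189.

$1,189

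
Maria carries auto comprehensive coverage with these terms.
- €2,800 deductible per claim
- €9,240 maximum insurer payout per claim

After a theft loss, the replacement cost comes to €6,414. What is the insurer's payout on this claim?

€3,614

After the deductible, €6,414 − €2,800 = €3,614 remains.
That's under the €9,240 cap, so the insurer reimburses the full €3,614.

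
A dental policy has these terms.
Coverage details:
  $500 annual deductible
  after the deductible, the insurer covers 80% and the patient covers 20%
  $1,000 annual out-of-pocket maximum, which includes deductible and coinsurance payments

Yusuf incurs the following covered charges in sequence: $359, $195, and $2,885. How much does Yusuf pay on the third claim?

$489.20

Bill 1, $359: entire amount goes to the deductible. Cost to patient: $359. OOP to date $359.
Bill 2, $195: $141 finishes the deductible; $54 goes to coinsurance; patient's 20% is $10.80. Patient pays $151.80; OOP now $510.80.
Bill 3, $2,885: 20% coinsurance on $2,885 = $577. Adding that to $510.80 gives $1,087.80, past the $1,000 cap; patient pays only $1,000 − $510.80 = $489.20.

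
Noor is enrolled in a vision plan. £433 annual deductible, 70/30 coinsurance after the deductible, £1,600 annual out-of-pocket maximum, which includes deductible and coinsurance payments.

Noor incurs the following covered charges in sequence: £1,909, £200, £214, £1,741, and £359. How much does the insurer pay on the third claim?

Bill 1, £1,909: deductible takes £433, £1,476 remains; coinsurance £1,476 × 30% = £442.80. Member pays £875.80; OOP now £875.80. Insurer: £1,909 − £875.80 = £1,033.20.
Bill 2, £200: deductible met; 30% of £200 = £60. Cost to member: £60. OOP to date £935.80. Insurer: £200 − £60 = £140.
Bill 3, £214: 30% coinsurance on £214 = £64.20. Cost to member: £64.20. OOP to date £1,000. Plan pays £214 − £64.20 = £149.80.

£149.80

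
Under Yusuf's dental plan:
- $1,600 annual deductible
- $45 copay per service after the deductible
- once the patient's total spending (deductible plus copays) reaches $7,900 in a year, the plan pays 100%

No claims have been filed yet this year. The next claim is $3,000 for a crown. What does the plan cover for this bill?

Nothing has been paid toward the $1,600 deductible, so the first $1,600 of this charge is applied there.
The remaining $1,400 (= $3,000 − $1,600) moves to the copay.
Copay on this service: $45.
So the patient owes $1,600 + $45 = $1,645 before any cap.
Total out-of-pocket so far would be $0 + $1,645 = $1,645, below the $7,900 cap — no reduction.
The insurer covers the remainder: $3,000 − $1,645 = $1,355.

$1,355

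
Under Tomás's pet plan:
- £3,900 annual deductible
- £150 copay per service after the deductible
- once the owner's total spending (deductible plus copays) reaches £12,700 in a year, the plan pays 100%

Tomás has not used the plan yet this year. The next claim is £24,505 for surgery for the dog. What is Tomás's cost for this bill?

Nothing has been paid toward the £3,900 deductible, so the first £3,900 of this charge is applied there.
That leaves £24,505 − £3,900 = £20,605 for the copay.
Copay on this service: £150.
So the owner owes £3,900 + £150 = £4,050 before any cap.
Year-to-date out-of-pocket becomes £0 + £4,050 = £4,050, still under the £12,700 maximum, so no cap applies.

£4,050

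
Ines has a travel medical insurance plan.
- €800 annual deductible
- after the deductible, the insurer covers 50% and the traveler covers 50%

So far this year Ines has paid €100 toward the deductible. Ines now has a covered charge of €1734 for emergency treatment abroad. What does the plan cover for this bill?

Remaining deductible: €800 − €100 = €700.
That leaves €1734 − €700 = €1034 for coinsurance.
50% of €1034 = €517 falls to the traveler.
Traveler responsibility: €700 + €517 = €1217.
Insurer pays the balance: €1734 − €1217 = €517.

€517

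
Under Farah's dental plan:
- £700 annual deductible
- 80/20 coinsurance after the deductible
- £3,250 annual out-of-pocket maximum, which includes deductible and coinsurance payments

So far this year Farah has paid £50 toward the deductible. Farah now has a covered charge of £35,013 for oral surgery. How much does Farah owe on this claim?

£3,200

£50 of the £700 deductible is already met, leaving £650.
The remaining £34,363 (= £35,013 − £650) moves to coinsurance.
20% of £34,363 = £6,872.60 falls to the patient.
That puts the patient's cost at £650 + £6,872.60 = £7,522.60 before any cap.
Year-to-date out-of-pocket would reach £50 + £7,522.60 = £7,572.60, above the £3,250 maximum, so the patient pays only £3,250 − £50 = £3,200.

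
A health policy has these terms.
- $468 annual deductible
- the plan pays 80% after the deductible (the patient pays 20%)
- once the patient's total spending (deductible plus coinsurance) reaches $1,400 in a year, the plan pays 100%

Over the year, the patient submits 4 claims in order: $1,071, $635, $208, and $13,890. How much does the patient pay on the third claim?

$41.60

Claim 1 — $1,071: $468 finishes the deductible; $603 goes to coinsurance; coinsurance $603 × 20% = $120.60. Patient owes $588.60 (running OOP $588.60).
Claim 2 — $635: deductible met; 20% of $635 = $127. Patient pays $127; OOP now $715.60.
Claim 3 — $208: deductible already satisfied, so patient's share is 20% × $208 = $41.60. Patient pays $41.60; OOP now $757.20.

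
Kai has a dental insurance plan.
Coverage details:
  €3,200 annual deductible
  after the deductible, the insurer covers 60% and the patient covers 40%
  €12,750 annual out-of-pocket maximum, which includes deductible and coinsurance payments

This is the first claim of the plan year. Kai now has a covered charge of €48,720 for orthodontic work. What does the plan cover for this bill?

The full €3,200 deductible is still open; €3,200 of this bill applies to it.
After the €3,200 deductible portion, €48,720 − €3,200 = €45,520 is subject to coinsurance.
Coinsurance: €45,520 × 40% = €18,208.
So the patient owes €3,200 + €18,208 = €21,408 before any cap.
That would bring total out-of-pocket to €21,408, past the €12,750 cap. The patient is capped at €12,750 − €0 = €12,750 on this claim.
The insurer covers the remainder: €48,720 − €12,750 = €35,970.

€35,970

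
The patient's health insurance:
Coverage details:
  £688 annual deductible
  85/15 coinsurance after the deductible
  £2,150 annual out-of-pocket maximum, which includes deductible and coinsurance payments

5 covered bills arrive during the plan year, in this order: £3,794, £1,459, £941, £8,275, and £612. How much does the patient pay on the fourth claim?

Claim 1 (£3,794): £688 finishes the deductible; £3,106 goes to coinsurance; 15% of £3,106 = £465.90. Patient pays £1,153.90; OOP now £1,153.90.
Claim 2 (£1,459): deductible already satisfied, so patient's share is 15% × £1,459 = £218.85. Patient pays £218.85; OOP now £1,372.75.
Claim 3 (£941): deductible already satisfied, so patient's share is 15% × £941 = £141.15. Cost to patient: £141.15. OOP to date £1,513.90.
Claim 4 (£8,275): deductible met; 15% of £8,275 = £1,241.25. That would push OOP to £2,755.15, over the £2,150 cap, so patient pays £2,150 − £1,513.90 = £636.10.

£636.10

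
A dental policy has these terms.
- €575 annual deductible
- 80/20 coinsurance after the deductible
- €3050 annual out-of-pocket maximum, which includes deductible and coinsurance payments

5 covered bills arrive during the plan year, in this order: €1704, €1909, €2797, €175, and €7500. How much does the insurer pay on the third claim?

#1 (€1704): €575 finishes the deductible; €1129 goes to coinsurance; patient's 20% is €225.80. Patient owes €800.80 (running OOP €800.80). Insurer: €1704 − €800.80 = €903.20.
#2 (€1909): 20% coinsurance on €1909 = €381.80. Patient pays €381.80; OOP now €1182.60. Plan pays €1909 − €381.80 = €1527.20.
#3 (€2797): deductible already satisfied, so patient's share is 20% × €2797 = €559.40. Patient pays €559.40; OOP now €1742. Plan pays €2797 − €559.40 = €2237.60.

€2237.60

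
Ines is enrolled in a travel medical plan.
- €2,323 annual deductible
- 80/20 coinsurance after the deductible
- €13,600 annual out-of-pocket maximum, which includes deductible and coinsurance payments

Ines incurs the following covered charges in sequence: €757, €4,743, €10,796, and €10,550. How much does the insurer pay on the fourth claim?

Bill 1, €757: all of it applies to the deductible. Traveler owes €757 (running OOP €757). Plan pays €757 − €757 = €0.
Bill 2, €4,743: €1,566 finishes the deductible; €3,177 goes to coinsurance; 20% of €3,177 = €635.40. Traveler pays €2,201.40; OOP now €2,958.40. Plan pays €4,743 − €2,201.40 = €2,541.60.
Bill 3, €10,796: 20% coinsurance on €10,796 = €2,159.20. Traveler pays €2,159.20; OOP now €5,117.60. Plan pays €10,796 − €2,159.20 = €8,636.80.
Bill 4, €10,550: 20% coinsurance on €10,550 = €2,110. Traveler owes €2,110 (running OOP €7,227.60). Insurer: €10,550 − €2,110 = €8,440.

€8,440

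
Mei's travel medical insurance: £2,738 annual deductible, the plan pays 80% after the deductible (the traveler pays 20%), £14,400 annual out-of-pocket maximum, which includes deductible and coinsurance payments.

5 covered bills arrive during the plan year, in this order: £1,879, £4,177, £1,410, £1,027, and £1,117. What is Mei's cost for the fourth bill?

£205.40

Claim 1 (£1,879): entire amount goes to the deductible. Traveler pays £1,879; OOP now £1,879.
Claim 2 (£4,177): £859 to deductible, leaving £3,318; coinsurance £3,318 × 20% = £663.60. Traveler pays £1,522.60; OOP now £3,401.60.
Claim 3 (£1,410): deductible already satisfied, so traveler's share is 20% × £1,410 = £282. Cost to traveler: £282. OOP to date £3,683.60.
Claim 4 (£1,027): 20% coinsurance on £1,027 = £205.40. Cost to traveler: £205.40. OOP to date £3,889.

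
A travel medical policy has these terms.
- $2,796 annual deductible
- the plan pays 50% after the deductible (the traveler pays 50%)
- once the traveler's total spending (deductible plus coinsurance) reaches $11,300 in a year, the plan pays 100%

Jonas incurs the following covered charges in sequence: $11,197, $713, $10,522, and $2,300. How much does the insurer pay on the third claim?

$6,575

Bill 1, $11,197: $2,796 finishes the deductible; $8,401 goes to coinsurance; traveler's 50% is $4,200.50. Traveler pays $6,996.50; OOP now $6,996.50. Plan pays $11,197 − $6,996.50 = $4,200.50.
Bill 2, $713: deductible met; 50% of $713 = $356.50. Cost to traveler: $356.50. OOP to date $7,353. Insurer: $713 − $356.50 = $356.50.
Bill 3, $10,522: deductible already satisfied, so traveler's share is 50% × $10,522 = $5,261. That would push OOP to $12,614, over the $11,300 cap, so traveler pays $11,300 − $7,353 = $3,947. Plan pays $10,522 − $3,947 = $6,575.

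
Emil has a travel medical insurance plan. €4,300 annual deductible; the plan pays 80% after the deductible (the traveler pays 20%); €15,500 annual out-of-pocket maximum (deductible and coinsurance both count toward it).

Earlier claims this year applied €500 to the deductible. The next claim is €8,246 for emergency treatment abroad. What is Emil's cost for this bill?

Deductible still to meet: €4,300 − €500 = €3,800.
That leaves €8,246 − €3,800 = €4,446 for coinsurance.
Traveler's 20% share of €4,446 is €889.20.
So the traveler owes €3,800 + €889.20 = €4,689.20 before any cap.
Cumulative spending €500 + €4,689.20 = €5,189.20 stays under the €15,500 maximum.

€4,689.20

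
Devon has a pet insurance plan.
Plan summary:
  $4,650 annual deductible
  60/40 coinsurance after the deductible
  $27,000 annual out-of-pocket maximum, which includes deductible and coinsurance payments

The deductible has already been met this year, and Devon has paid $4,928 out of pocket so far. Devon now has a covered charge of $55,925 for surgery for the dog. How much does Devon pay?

The deductible is already satisfied, so the full bill goes to coinsurance.
Owner's 40% share of $55,925 is $22,370.
Adding $22,370 to the $4,928 already spent would give $27,298, which exceeds the $27,000 cap; the owner pays just $27,000 − $4,928 = $22,072.

$22,072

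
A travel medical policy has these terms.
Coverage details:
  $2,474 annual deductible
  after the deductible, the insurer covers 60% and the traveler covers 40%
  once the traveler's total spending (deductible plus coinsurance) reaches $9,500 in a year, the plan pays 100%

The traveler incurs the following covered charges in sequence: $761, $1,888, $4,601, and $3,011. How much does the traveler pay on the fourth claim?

#1 ($761): fully absorbed by the deductible. Traveler pays $761; OOP now $761.
#2 ($1,888): $1,713 finishes the deductible; $175 goes to coinsurance; traveler's 40% is $70. Cost to traveler: $1,783. OOP to date $2,544.
#3 ($4,601): deductible already satisfied, so traveler's share is 40% × $4,601 = $1,840.40. Traveler pays $1,840.40; OOP now $4,384.40.
#4 ($3,011): deductible already satisfied, so traveler's share is 40% × $3,011 = $1,204.40. Traveler owes $1,204.40 (running OOP $5,588.80).

$1,204.40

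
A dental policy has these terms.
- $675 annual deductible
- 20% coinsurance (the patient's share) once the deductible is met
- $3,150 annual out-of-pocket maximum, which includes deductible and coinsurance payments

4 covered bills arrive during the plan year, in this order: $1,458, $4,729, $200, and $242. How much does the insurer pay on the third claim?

Claim 1 — $1,458: $675 finishes the deductible; $783 goes to coinsurance; 20% of $783 = $156.60. Patient pays $831.60; OOP now $831.60. Insurer: $1,458 − $831.60 = $626.40.
Claim 2 — $4,729: deductible met; 20% of $4,729 = $945.80. Cost to patient: $945.80. OOP to date $1,777.40. Insurer: $4,729 − $945.80 = $3,783.20.
Claim 3 — $200: deductible already satisfied, so patient's share is 20% × $200 = $40. Cost to patient: $40. OOP to date $1,817.40. Insurer: $200 − $40 = $160.

$160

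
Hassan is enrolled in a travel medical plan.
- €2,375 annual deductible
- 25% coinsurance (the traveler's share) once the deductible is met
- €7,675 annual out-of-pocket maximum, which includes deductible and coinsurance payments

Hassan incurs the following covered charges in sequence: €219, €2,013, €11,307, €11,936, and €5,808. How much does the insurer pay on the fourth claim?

Claim 1 (€219): entire amount goes to the deductible. Traveler owes €219 (running OOP €219). Insurer: €219 − €219 = €0.
Claim 2 (€2,013): fully absorbed by the deductible. Traveler owes €2,013 (running OOP €2,232). Plan pays €2,013 − €2,013 = €0.
Claim 3 (€11,307): €143 finishes the deductible; €11,164 goes to coinsurance; traveler's 25% is €2,791. Cost to traveler: €2,934. OOP to date €5,166. Plan pays €11,307 − €2,934 = €8,373.
Claim 4 (€11,936): deductible met; 25% of €11,936 = €2,984. That would push OOP to €8,150, over the €7,675 cap, so traveler pays €7,675 − €5,166 = €2,509. Plan pays €11,936 − €2,509 = €9,427.

€9,427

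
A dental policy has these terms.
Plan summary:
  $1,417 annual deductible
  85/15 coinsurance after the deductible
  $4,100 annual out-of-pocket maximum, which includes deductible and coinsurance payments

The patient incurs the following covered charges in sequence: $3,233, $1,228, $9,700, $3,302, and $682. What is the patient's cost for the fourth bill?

#1 ($3,233): $1,417 finishes the deductible; $1,816 goes to coinsurance; patient's 15% is $272.40. Patient owes $1,689.40 (running OOP $1,689.40).
#2 ($1,228): 15% coinsurance on $1,228 = $184.20. Patient owes $184.20 (running OOP $1,873.60).
#3 ($9,700): deductible already satisfied, so patient's share is 15% × $9,700 = $1,455. Patient pays $1,455; OOP now $3,328.60.
#4 ($3,302): 15% coinsurance on $3,302 = $495.30. Cost to patient: $495.30. OOP to date $3,823.90.

$495.30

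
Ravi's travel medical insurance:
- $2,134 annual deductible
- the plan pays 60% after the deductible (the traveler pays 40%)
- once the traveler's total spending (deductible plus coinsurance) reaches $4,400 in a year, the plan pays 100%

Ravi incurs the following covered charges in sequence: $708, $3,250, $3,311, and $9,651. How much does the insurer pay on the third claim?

$1,986.60

#1 ($708): entire amount goes to the deductible. Cost to traveler: $708. OOP to date $708. Plan pays $708 − $708 = $0.
#2 ($3,250): deductible takes $1,426, $1,824 remains; coinsurance $1,824 × 40% = $729.60. Cost to traveler: $2,155.60. OOP to date $2,863.60. Plan pays $3,250 − $2,155.60 = $1,094.40.
#3 ($3,311): deductible already satisfied, so traveler's share is 40% × $3,311 = $1,324.40. Cost to traveler: $1,324.40. OOP to date $4,188. Insurer: $3,311 − $1,324.40 = $1,986.60.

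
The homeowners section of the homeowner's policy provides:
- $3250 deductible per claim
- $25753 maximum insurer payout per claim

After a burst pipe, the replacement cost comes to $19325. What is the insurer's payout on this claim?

$16075

After the deductible, $19325 − $3250 = $16075 remains.
$16075 ≤ $25753, so the limit doesn't bind; insurer pays $16075.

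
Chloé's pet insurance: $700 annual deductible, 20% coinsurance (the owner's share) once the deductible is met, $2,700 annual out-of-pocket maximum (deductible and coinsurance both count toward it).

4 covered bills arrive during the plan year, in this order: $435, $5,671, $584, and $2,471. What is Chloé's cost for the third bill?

Claim 1 — $435: all of it applies to the deductible. Cost to owner: $435. OOP to date $435.
Claim 2 — $5,671: $265 to deductible, leaving $5,406; coinsurance $5,406 × 20% = $1,081.20. Owner pays $1,346.20; OOP now $1,781.20.
Claim 3 — $584: 20% coinsurance on $584 = $116.80. Cost to owner: $116.80. OOP to date $1,898.

$116.80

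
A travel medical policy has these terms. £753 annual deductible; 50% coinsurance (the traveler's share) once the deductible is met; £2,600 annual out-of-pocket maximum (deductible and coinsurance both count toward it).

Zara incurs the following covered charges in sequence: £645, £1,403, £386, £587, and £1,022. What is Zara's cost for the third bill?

£193

Claim 1 (£645): all of it applies to the deductible. Traveler pays £645; OOP now £645.
Claim 2 (£1,403): deductible takes £108, £1,295 remains; 50% of £1,295 = £647.50. Cost to traveler: £755.50. OOP to date £1,400.50.
Claim 3 (£386): deductible met; 50% of £386 = £193. Cost to traveler: £193. OOP to date £1,593.50.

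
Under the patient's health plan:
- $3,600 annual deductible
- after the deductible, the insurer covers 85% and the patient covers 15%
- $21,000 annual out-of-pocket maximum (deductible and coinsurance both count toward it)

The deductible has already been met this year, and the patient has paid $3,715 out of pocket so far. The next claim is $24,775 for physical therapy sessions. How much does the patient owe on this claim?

$3,716.25

The deductible is already satisfied, so the full bill goes to coinsurance.
Patient's 15% share of $24,775 is $3,716.25.
Cumulative spending $3,715 + $3,716.25 = $7,431.25 stays under the $21,000 maximum.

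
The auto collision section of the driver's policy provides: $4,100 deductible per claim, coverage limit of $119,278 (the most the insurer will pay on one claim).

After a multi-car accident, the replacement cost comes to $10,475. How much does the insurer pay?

$6,375

Less the $4,100 deductible: $10,475 − $4,100 = $6,375.
That's under the $119,278 cap, so the insurer reimburses the full $6,375.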